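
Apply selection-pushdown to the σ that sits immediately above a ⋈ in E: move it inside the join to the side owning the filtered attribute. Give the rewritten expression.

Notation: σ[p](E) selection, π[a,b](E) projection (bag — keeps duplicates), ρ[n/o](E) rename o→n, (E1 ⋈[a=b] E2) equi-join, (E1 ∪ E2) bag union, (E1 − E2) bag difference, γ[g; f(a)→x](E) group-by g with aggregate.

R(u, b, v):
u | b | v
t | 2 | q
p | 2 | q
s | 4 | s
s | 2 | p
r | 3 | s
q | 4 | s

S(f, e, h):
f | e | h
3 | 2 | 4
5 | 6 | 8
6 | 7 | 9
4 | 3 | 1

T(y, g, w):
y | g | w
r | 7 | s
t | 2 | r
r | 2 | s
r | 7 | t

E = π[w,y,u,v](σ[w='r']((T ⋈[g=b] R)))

σ filters on w, owned by the left side.
E' = π[w,y,u,v]((σ[w='r'](T) ⋈[g=b] R))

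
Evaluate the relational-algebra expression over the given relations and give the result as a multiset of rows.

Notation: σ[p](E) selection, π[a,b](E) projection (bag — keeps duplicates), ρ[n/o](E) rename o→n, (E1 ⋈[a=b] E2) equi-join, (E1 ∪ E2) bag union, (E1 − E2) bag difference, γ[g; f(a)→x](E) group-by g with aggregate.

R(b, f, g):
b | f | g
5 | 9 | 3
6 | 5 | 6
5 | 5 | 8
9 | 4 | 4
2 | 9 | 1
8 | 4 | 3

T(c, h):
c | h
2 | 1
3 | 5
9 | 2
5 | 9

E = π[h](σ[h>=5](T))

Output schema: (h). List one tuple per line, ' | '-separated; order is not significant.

Per-node cardinality:
  T → 4
  σ[h>=5](T) → 2
  π[h](σ[h>=5](T)) → 2

== RESULT ==
h
5
9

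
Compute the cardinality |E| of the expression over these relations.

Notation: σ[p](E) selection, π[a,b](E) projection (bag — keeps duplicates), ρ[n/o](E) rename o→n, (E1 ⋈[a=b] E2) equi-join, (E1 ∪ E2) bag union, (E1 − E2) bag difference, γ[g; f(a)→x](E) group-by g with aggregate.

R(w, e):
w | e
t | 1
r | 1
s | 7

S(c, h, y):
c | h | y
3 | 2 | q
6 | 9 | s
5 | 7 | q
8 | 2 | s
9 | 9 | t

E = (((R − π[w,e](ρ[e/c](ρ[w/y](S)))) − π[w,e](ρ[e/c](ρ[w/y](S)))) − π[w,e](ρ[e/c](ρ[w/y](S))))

Per-node cardinality:
  R → 3
  S → 5
  ρ[w/y](S) → 5
  ρ[e/c](ρ[w/y](S)) → 5
  π[w,e](ρ[e/c](ρ[w/y](S))) → 5
  (R − π[w,e](ρ[e/c](ρ[w/y](S)))) → 3
  S → 5
  ρ[w/y](S) → 5
  ρ[e/c](ρ[w/y](S)) → 5
  π[w,e](ρ[e/c](ρ[w/y](S))) → 5
  ((R − π[w,e](ρ[e/c](ρ[w/y](S)))) − π[w,e](ρ[e/c](ρ[w/y](S)))) → 3
  S → 5
  ρ[w/y](S) → 5
  ρ[e/c](ρ[w/y](S)) → 5
  π[w,e](ρ[e/c](ρ[w/y](S))) → 5
  (((R − π[w,e](ρ[e/c](ρ[w/y](S)))) − π[w,e](ρ[e/c](ρ[w/y](S)))) − π[w,e](ρ[e/c](ρ[w/y](S)))) → 3

|E| = 3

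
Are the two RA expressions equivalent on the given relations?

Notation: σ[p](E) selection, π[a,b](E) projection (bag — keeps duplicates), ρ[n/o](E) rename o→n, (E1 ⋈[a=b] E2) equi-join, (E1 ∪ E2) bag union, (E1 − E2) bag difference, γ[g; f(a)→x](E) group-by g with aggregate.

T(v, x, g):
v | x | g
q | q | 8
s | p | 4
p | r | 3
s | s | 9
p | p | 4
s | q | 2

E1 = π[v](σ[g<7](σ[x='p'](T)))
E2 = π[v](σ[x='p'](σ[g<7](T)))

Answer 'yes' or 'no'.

E1 per-node cardinality:
  T → 6
  σ[x='p'](T) → 2
  σ[g<7](σ[x='p'](T)) → 2
  π[v](σ[g<7](σ[x='p'](T))) → 2
E2 per-node cardinality:
  T → 6
  σ[g<7](T) → 4
  σ[x='p'](σ[g<7](T)) → 2
  π[v](σ[x='p'](σ[g<7](T))) → 2

E1 and E2 produce the same multiset:
v
p
s

yes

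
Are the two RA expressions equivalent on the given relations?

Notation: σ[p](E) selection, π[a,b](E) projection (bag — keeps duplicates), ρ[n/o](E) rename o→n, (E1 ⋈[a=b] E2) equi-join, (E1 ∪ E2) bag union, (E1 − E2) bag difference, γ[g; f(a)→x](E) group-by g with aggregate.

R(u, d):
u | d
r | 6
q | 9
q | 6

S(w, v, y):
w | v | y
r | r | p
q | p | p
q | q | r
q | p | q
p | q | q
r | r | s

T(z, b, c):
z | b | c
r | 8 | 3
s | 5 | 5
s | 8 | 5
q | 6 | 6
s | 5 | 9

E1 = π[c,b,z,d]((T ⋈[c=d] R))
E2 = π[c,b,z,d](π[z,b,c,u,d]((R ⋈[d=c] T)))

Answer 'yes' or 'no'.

E1 row counts bottom-up:
  T → 5
  R → 3
  (T ⋈[c=d] R) → 3
  π[c,b,z,d]((T ⋈[c=d] R)) → 3
E2 row counts bottom-up:
  R → 3
  T → 5
  (R ⋈[d=c] T) → 3
  π[z,b,c,u,d]((R ⋈[d=c] T)) → 3
  π[c,b,z,d](π[z,b,c,u,d]((R ⋈[d=c] T))) → 3

E1 and E2 produce the same multiset:
c | b | z | d
6 | 6 | q | 6
6 | 6 | q | 6
9 | 5 | s | 9

yes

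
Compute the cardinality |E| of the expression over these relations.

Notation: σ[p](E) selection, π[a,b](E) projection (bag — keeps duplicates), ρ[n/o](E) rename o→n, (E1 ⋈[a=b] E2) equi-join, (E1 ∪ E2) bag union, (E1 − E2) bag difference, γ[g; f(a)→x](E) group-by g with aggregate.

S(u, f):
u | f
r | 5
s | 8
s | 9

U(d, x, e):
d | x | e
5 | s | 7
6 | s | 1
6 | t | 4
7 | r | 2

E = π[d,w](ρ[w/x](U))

Per-node cardinality:
  U → 4
  ρ[w/x](U) → 4
  π[d,w](ρ[w/x](U)) → 4

|E| = 4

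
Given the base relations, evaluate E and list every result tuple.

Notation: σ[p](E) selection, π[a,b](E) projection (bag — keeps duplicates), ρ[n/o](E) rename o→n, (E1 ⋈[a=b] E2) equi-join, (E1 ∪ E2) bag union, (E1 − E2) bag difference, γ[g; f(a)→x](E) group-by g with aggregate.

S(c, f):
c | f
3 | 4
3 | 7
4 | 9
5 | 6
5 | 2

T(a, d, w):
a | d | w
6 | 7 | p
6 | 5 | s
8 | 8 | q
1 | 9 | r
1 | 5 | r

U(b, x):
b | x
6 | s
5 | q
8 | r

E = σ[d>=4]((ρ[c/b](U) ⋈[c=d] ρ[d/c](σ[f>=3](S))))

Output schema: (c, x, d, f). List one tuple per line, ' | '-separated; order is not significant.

Row counts bottom-up:
  U → 3
  ρ[c/b](U) → 3
  S → 5
  σ[f>=3](S) → 4
  ρ[d/c](σ[f>=3](S)) → 4
  (ρ[c/b](U) ⋈[c=d] ρ[d/c](σ[f>=3](S))) → 1
  σ[d>=4]((ρ[c/b](U) ⋈[c=d] ρ[d/c](σ[f>=3](S)))) → 1

== RESULT ==
c | x | d | f
5 | q | 5 | 6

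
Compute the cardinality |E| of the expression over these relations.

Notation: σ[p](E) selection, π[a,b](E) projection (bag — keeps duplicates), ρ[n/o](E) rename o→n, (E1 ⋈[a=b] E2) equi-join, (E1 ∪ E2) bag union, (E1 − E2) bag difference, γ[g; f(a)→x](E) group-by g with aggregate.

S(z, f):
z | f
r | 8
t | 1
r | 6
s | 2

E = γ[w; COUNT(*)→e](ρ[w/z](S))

Row counts bottom-up:
  S → 4
  ρ[w/z](S) → 4
  γ[w; COUNT(*)→e](ρ[w/z](S)) → 3

|E| = 3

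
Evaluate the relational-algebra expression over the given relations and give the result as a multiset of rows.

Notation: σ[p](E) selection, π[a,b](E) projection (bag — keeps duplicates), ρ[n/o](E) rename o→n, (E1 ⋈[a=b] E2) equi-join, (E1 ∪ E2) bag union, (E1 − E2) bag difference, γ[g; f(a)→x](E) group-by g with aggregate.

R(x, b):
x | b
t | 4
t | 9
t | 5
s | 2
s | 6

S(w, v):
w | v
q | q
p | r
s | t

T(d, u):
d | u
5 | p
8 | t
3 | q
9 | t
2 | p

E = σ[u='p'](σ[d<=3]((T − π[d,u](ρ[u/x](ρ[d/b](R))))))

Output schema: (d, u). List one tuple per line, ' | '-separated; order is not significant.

Stepwise |·|:
  T → 5
  R → 5
  ρ[d/b](R) → 5
  ρ[u/x](ρ[d/b](R)) → 5
  π[d,u](ρ[u/x](ρ[d/b](R))) → 5
  (T − π[d,u](ρ[u/x](ρ[d/b](R)))) → 4
  σ[d<=3]((T − π[d,u](ρ[u/x](ρ[d/b](R))))) → 2
  σ[u='p'](σ[d<=3]((T − π[d,u](ρ[u/x](ρ[d/b](R)))))) → 1

== RESULT ==
d | u
2 | p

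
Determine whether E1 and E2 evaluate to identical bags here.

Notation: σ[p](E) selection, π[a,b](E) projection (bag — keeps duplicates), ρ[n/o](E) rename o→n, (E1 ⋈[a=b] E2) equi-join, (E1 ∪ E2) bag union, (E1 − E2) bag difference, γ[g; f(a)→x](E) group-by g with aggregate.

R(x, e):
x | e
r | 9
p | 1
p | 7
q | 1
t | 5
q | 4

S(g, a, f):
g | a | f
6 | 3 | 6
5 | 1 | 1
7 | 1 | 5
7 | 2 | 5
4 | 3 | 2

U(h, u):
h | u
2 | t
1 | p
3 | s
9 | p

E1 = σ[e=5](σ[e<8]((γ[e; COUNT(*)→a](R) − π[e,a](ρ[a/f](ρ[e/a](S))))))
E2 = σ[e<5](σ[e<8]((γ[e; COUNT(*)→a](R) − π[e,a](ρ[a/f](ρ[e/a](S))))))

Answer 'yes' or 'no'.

E1 per-node cardinality:
  R → 6
  γ[e; COUNT(*)→a](R) → 5
  S → 5
  ρ[e/a](S) → 5
  ρ[a/f](ρ[e/a](S)) → 5
  π[e,a](ρ[a/f](ρ[e/a](S))) → 5
  (γ[e; COUNT(*)→a](R) − π[e,a](ρ[a/f](ρ[e/a](S)))) → 5
  σ[e<8]((γ[e; COUNT(*)→a](R) − π[e,a](ρ[a/f](ρ[e/a](S))))) → 4
  σ[e=5](σ[e<8]((γ[e; COUNT(*)→a](R) − π[e,a](ρ[a/f](ρ[e/a](S)))))) → 1
E2 per-node cardinality:
  R → 6
  γ[e; COUNT(*)→a](R) → 5
  S → 5
  ρ[e/a](S) → 5
  ρ[a/f](ρ[e/a](S)) → 5
  π[e,a](ρ[a/f](ρ[e/a](S))) → 5
  (γ[e; COUNT(*)→a](R) − π[e,a](ρ[a/f](ρ[e/a](S)))) → 5
  σ[e<8]((γ[e; COUNT(*)→a](R) − π[e,a](ρ[a/f](ρ[e/a](S))))) → 4
  σ[e<5](σ[e<8]((γ[e; COUNT(*)→a](R) − π[e,a](ρ[a/f](ρ[e/a](S)))))) → 2

E1 result:
e | a
5 | 1
E2 result:
e | a
1 | 2
4 | 1
Witness: (1, 2) appears 0× in E1 but 1× in E2.

no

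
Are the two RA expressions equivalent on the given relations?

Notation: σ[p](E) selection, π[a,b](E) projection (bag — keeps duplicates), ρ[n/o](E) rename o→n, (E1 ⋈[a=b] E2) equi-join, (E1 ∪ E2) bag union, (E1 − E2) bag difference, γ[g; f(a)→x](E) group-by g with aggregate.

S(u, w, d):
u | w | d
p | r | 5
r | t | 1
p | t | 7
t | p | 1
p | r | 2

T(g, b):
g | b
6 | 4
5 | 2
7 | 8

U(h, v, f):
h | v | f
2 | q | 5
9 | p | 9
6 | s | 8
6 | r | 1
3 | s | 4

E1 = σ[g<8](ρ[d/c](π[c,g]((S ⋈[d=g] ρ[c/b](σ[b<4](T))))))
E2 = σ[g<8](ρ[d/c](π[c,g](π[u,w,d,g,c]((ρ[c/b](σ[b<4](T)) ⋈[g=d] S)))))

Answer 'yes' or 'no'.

E1 stepwise |·|:
  S → 5
  T → 3
  σ[b<4](T) → 1
  ρ[c/b](σ[b<4](T)) → 1
  (S ⋈[d=g] ρ[c/b](σ[b<4](T))) → 1
  π[c,g]((S ⋈[d=g] ρ[c/b](σ[b<4](T)))) → 1
  ρ[d/c](π[c,g]((S ⋈[d=g] ρ[c/b](σ[b<4](T))))) → 1
  σ[g<8](ρ[d/c](π[c,g]((S ⋈[d=g] ρ[c/b](σ[b<4](T)))))) → 1
E2 stepwise |·|:
  T → 3
  σ[b<4](T) → 1
  ρ[c/b](σ[b<4](T)) → 1
  S → 5
  (ρ[c/b](σ[b<4](T)) ⋈[g=d] S) → 1
  π[u,w,d,g,c]((ρ[c/b](σ[b<4](T)) ⋈[g=d] S)) → 1
  π[c,g](π[u,w,d,g,c]((ρ[c/b](σ[b<4](T)) ⋈[g=d] S))) → 1
  ρ[d/c](π[c,g](π[u,w,d,g,c]((ρ[c/b](σ[b<4](T)) ⋈[g=d] S)))) → 1
  σ[g<8](ρ[d/c](π[c,g](π[u,w,d,g,c]((ρ[c/b](σ[b<4](T)) ⋈[g=d] S))))) → 1

E1 and E2 produce the same multiset:
d | g
2 | 5

yes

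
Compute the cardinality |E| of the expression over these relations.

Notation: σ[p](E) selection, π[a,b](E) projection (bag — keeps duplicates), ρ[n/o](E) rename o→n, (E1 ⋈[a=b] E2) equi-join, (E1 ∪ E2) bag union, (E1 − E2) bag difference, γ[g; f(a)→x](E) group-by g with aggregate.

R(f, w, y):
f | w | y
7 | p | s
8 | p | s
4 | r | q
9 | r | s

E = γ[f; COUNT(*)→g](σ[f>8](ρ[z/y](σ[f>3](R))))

Row counts bottom-up:
  R → 4
  σ[f>3](R) → 4
  ρ[z/y](σ[f>3](R)) → 4
  σ[f>8](ρ[z/y](σ[f>3](R))) → 1
  γ[f; COUNT(*)→g](σ[f>8](ρ[z/y](σ[f>3](R)))) → 1

|E| = 1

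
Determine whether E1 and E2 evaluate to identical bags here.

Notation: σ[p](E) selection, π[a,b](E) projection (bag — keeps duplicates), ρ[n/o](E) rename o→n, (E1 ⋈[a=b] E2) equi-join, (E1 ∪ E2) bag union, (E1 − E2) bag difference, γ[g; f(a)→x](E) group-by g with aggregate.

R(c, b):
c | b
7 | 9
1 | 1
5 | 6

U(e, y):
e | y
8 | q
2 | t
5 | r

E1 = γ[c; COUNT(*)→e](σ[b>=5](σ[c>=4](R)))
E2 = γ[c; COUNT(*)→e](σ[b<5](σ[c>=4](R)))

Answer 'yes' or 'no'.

E1 subexpression sizes:
  R → 3
  σ[c>=4](R) → 2
  σ[b>=5](σ[c>=4](R)) → 2
  γ[c; COUNT(*)→e](σ[b>=5](σ[c>=4](R))) → 2
E2 subexpression sizes:
  R → 3
  σ[c>=4](R) → 2
  σ[b<5](σ[c>=4](R)) → 0
  γ[c; COUNT(*)→e](σ[b<5](σ[c>=4](R))) → 0

E1 result:
c | e
5 | 1
7 | 1
E2 result:
c | e
(0 rows)
Witness: (7, 1) appears 1× in E1 but 0× in E2.

no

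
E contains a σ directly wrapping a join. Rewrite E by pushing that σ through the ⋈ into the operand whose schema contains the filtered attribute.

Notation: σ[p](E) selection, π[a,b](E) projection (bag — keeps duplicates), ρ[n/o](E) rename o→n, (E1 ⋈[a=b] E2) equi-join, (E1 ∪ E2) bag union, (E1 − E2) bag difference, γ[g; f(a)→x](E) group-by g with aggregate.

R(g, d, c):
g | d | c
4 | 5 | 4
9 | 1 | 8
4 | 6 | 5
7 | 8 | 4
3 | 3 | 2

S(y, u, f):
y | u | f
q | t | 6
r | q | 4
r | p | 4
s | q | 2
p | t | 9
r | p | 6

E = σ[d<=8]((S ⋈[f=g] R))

σ filters on d, owned by the right side.
E' = (S ⋈[f=g] σ[d<=8](R))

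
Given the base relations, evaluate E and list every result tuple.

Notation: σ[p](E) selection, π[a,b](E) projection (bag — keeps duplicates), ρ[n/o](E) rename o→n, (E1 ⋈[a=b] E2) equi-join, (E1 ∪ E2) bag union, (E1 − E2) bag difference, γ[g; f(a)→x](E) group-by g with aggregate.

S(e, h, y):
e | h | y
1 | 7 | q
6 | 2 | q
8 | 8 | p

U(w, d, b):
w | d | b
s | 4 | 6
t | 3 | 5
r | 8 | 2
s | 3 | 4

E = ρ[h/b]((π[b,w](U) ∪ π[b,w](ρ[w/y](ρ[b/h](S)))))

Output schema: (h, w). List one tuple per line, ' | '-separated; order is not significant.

Stepwise |·|:
  U → 4
  π[b,w](U) → 4
  S → 3
  ρ[b/h](S) → 3
  ρ[w/y](ρ[b/h](S)) → 3
  π[b,w](ρ[w/y](ρ[b/h](S))) → 3
  (π[b,w](U) ∪ π[b,w](ρ[w/y](ρ[b/h](S)))) → 7
  ρ[h/b]((π[b,w](U) ∪ π[b,w](ρ[w/y](ρ[b/h](S))))) → 7

== RESULT ==
h | w
2 | q
2 | r
4 | s
5 | t
6 | s
7 | q
8 | p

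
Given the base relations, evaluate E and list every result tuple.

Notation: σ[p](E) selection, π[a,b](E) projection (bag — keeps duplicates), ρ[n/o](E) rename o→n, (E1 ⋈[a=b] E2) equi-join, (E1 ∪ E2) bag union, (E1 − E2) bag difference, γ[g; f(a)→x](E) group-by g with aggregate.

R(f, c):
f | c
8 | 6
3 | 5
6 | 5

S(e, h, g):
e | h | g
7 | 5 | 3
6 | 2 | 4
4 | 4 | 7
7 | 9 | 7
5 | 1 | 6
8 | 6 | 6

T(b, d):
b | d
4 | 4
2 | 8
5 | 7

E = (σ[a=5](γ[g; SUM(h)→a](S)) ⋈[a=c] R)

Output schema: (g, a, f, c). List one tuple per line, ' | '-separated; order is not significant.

Row counts bottom-up:
  S → 6
  γ[g; SUM(h)→a](S) → 4
  σ[a=5](γ[g; SUM(h)→a](S)) → 1
  R → 3
  (σ[a=5](γ[g; SUM(h)→a](S)) ⋈[a=c] R) → 2

== RESULT ==
g | a | f | c
3 | 5 | 3 | 5
3 | 5 | 6 | 5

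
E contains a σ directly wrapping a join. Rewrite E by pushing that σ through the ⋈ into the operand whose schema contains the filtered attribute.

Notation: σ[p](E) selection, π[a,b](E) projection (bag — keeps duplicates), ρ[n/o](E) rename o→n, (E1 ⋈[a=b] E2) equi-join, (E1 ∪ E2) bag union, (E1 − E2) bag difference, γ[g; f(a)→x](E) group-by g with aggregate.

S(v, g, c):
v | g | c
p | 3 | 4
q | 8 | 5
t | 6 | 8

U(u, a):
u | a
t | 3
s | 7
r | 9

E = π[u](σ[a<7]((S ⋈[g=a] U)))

σ filters on a, owned by the right side.
E' = π[u]((S ⋈[g=a] σ[a<7](U)))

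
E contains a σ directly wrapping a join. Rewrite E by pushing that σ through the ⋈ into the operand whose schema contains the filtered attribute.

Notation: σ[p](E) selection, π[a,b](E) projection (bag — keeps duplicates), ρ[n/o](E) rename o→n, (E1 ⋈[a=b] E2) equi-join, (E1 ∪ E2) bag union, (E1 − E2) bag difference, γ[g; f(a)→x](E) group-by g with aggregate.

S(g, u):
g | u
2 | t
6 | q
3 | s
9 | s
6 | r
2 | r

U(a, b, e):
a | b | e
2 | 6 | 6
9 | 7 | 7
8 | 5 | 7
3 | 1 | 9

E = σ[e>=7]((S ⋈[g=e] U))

σ filters on e, owned by the right side.
E' = (S ⋈[g=e] σ[e>=7](U))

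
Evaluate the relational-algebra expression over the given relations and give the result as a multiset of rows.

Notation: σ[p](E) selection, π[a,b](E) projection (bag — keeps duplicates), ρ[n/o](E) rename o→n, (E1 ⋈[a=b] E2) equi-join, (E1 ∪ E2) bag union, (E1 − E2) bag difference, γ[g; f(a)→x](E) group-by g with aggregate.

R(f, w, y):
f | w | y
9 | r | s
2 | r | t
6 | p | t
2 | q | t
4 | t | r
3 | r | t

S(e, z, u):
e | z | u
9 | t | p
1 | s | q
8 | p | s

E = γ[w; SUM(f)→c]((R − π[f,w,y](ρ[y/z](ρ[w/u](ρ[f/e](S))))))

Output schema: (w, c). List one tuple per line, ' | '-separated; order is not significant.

Stepwise |·|:
  R → 6
  S → 3
  ρ[f/e](S) → 3
  ρ[w/u](ρ[f/e](S)) → 3
  ρ[y/z](ρ[w/u](ρ[f/e](S))) → 3
  π[f,w,y](ρ[y/z](ρ[w/u](ρ[f/e](S)))) → 3
  (R − π[f,w,y](ρ[y/z](ρ[w/u](ρ[f/e](S))))) → 6
  γ[w; SUM(f)→c]((R − π[f,w,y](ρ[y/z](ρ[w/u](ρ[f/e](S)))))) → 4

== RESULT ==
w | c
p | 6
q | 2
r | 14
t | 4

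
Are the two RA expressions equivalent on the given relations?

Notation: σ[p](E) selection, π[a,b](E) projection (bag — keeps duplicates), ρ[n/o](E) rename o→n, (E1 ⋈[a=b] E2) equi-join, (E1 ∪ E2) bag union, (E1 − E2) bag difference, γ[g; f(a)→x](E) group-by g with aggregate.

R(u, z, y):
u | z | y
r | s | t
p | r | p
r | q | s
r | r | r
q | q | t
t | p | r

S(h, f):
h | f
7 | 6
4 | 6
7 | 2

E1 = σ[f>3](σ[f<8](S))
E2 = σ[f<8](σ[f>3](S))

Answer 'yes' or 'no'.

E1 per-node cardinality:
  S → 3
  σ[f<8](S) → 3
  σ[f>3](σ[f<8](S)) → 2
E2 per-node cardinality:
  S → 3
  σ[f>3](S) → 2
  σ[f<8](σ[f>3](S)) → 2

E1 and E2 produce the same multiset:
h | f
4 | 6
7 | 6

yes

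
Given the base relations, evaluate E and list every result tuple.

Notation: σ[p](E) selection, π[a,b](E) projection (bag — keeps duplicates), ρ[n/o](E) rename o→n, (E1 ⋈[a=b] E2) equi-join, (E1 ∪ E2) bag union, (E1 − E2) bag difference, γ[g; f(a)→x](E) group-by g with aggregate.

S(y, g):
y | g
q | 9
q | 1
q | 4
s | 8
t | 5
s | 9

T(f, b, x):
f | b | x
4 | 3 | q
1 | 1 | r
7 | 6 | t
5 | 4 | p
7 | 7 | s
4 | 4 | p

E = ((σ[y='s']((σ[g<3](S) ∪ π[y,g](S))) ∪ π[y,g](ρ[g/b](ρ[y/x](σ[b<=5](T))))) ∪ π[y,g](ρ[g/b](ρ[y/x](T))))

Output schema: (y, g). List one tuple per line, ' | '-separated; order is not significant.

Stepwise |·|:
  S → 6
  σ[g<3](S) → 1
  S → 6
  π[y,g](S) → 6
  (σ[g<3](S) ∪ π[y,g](S)) → 7
  σ[y='s']((σ[g<3](S) ∪ π[y,g](S))) → 2
  T → 6
  σ[b<=5](T) → 4
  ρ[y/x](σ[b<=5](T)) → 4
  ρ[g/b](ρ[y/x](σ[b<=5](T))) → 4
  π[y,g](ρ[g/b](ρ[y/x](σ[b<=5](T)))) → 4
  (σ[y='s']((σ[g<3](S) ∪ π[y,g](S))) ∪ π[y,g](ρ[g/b](ρ[y/x](σ[b<=5](T))))) → 6
  T → 6
  ρ[y/x](T) → 6
  ρ[g/b](ρ[y/x](T)) → 6
  π[y,g](ρ[g/b](ρ[y/x](T))) → 6
  ((σ[y='s']((σ[g<3](S) ∪ π[y,g](S))) ∪ π[y,g](ρ[g/b](ρ[y/x](σ[b<=5](T))))) ∪ π[y,g](ρ[g/b](ρ[y/x](T)))) → 12

== RESULT ==
y | g
p | 4
p | 4
p | 4
p | 4
q | 3
q | 3
r | 1
r | 1
s | 7
s | 8
s | 9
t | 6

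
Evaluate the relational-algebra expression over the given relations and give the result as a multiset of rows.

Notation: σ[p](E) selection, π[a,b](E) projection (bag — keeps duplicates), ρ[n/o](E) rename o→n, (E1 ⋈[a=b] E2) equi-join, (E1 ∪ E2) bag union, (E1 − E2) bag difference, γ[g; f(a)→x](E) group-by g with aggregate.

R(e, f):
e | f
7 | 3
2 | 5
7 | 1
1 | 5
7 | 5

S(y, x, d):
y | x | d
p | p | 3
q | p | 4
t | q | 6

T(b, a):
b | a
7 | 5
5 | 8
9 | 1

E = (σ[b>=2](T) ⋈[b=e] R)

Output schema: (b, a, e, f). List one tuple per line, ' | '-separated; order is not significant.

Per-node cardinality:
  T → 3
  σ[b>=2](T) → 3
  R → 5
  (σ[b>=2](T) ⋈[b=e] R) → 3

== RESULT ==
b | a | e | f
7 | 5 | 7 | 1
7 | 5 | 7 | 3
7 | 5 | 7 | 5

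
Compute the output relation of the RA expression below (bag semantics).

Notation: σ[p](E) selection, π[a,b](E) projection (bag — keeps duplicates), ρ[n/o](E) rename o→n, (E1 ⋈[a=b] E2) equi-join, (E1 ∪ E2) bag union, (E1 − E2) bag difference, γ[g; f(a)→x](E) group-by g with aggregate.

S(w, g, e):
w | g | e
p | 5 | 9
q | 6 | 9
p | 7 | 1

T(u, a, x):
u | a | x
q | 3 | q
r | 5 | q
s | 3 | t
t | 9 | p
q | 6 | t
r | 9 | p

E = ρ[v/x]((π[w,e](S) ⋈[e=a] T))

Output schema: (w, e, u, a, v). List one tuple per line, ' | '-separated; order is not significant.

Stepwise |·|:
  S → 3
  π[w,e](S) → 3
  T → 6
  (π[w,e](S) ⋈[e=a] T) → 4
  ρ[v/x]((π[w,e](S) ⋈[e=a] T)) → 4

== RESULT ==
w | e | u | a | v
p | 9 | r | 9 | p
p | 9 | t | 9 | p
q | 9 | r | 9 | p
q | 9 | t | 9 | p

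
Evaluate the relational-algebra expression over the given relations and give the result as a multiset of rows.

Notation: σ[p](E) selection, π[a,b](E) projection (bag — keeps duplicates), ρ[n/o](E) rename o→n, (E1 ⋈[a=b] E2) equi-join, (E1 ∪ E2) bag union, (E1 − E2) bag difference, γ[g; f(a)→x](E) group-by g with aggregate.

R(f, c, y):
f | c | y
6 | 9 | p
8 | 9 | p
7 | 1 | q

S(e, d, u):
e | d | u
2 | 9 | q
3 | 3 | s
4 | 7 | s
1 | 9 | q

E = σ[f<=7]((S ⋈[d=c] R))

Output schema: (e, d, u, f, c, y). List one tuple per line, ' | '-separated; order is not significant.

Stepwise |·|:
  S → 4
  R → 3
  (S ⋈[d=c] R) → 4
  σ[f<=7]((S ⋈[d=c] R)) → 2

== RESULT ==
e | d | u | f | c | y
1 | 9 | q | 6 | 9 | p
2 | 9 | q | 6 | 9 | p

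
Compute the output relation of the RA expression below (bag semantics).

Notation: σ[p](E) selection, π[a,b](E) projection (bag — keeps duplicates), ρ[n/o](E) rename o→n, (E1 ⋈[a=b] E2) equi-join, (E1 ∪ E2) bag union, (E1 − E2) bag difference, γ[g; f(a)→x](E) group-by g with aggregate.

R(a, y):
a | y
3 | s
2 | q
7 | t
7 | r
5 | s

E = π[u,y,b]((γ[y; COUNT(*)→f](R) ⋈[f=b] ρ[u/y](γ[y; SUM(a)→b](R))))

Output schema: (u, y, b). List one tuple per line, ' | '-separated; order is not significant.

Per-node cardinality:
  R → 5
  γ[y; COUNT(*)→f](R) → 4
  R → 5
  γ[y; SUM(a)→b](R) → 4
  ρ[u/y](γ[y; SUM(a)→b](R)) → 4
  (γ[y; COUNT(*)→f](R) ⋈[f=b] ρ[u/y](γ[y; SUM(a)→b](R))) → 1
  π[u,y,b]((γ[y; COUNT(*)→f](R) ⋈[f=b] ρ[u/y](γ[y; SUM(a)→b](R)))) → 1

== RESULT ==
u | y | b
q | s | 2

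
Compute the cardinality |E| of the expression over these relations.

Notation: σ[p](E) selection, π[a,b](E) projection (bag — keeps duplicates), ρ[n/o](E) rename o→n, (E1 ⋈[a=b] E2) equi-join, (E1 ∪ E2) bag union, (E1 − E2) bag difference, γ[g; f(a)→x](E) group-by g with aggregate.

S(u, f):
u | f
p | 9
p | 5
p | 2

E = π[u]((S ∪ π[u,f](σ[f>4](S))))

Subexpression sizes:
  S → 3
  S → 3
  σ[f>4](S) → 2
  π[u,f](σ[f>4](S)) → 2
  (S ∪ π[u,f](σ[f>4](S))) → 5
  π[u]((S ∪ π[u,f](σ[f>4](S)))) → 5

|E| = 5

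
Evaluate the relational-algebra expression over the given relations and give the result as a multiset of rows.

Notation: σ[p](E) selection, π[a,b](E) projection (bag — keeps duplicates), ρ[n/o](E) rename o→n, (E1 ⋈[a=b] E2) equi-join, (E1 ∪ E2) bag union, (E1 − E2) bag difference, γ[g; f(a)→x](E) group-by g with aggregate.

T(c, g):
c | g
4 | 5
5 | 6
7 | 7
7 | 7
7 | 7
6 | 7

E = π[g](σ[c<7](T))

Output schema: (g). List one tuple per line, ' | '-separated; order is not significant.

Row counts bottom-up:
  T → 6
  σ[c<7](T) → 3
  π[g](σ[c<7](T)) → 3

== RESULT ==
g
5
6
7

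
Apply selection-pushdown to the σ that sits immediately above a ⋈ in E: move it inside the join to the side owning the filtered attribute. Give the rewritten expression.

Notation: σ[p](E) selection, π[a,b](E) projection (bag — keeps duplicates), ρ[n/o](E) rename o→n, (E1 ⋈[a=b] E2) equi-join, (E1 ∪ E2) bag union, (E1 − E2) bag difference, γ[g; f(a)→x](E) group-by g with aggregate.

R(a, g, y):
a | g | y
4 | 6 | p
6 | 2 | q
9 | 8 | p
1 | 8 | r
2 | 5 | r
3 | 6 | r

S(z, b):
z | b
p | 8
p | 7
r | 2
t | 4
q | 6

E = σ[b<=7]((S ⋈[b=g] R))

σ filters on b, owned by the left side.
E' = (σ[b<=7](S) ⋈[b=g] R)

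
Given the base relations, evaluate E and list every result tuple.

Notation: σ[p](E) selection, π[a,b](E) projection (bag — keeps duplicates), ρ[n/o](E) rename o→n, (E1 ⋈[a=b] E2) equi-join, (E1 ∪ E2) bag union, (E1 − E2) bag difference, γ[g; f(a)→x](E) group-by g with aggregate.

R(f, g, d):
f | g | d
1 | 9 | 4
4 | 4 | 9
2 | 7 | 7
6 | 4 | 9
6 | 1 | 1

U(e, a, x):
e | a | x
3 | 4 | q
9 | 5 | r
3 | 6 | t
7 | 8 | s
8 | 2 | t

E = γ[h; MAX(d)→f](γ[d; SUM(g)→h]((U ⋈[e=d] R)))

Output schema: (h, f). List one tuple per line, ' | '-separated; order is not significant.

Stepwise |·|:
  U → 5
  R → 5
  (U ⋈[e=d] R) → 3
  γ[d; SUM(g)→h]((U ⋈[e=d] R)) → 2
  γ[h; MAX(d)→f](γ[d; SUM(g)→h]((U ⋈[e=d] R))) → 2

== RESULT ==
h | f
7 | 7
8 | 9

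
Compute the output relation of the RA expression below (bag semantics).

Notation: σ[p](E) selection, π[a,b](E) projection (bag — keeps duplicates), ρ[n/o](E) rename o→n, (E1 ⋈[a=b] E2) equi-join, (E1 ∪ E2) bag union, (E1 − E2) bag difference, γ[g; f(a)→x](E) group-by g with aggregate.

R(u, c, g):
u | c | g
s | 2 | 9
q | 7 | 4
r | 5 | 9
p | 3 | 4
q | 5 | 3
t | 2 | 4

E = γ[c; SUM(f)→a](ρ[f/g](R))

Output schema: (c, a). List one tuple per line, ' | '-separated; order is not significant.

Subexpression sizes:
  R → 6
  ρ[f/g](R) → 6
  γ[c; SUM(f)→a](ρ[f/g](R)) → 4

== RESULT ==
c | a
2 | 13
3 | 4
5 | 12
7 | 4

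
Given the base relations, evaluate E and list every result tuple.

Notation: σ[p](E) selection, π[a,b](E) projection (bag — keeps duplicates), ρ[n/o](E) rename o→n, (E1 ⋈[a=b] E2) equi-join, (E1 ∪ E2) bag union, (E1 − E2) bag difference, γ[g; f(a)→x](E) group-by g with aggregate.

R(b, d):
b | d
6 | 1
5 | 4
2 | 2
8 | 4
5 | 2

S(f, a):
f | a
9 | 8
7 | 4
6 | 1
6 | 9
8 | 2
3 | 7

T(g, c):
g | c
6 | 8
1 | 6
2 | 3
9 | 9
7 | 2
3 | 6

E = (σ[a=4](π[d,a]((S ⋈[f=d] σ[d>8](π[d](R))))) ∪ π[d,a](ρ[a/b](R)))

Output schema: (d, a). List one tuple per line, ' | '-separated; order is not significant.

Stepwise |·|:
  S → 6
  R → 5
  π[d](R) → 5
  σ[d>8](π[d](R)) → 0
  (S ⋈[f=d] σ[d>8](π[d](R))) → 0
  π[d,a]((S ⋈[f=d] σ[d>8](π[d](R)))) → 0
  σ[a=4](π[d,a]((S ⋈[f=d] σ[d>8](π[d](R))))) → 0
  R → 5
  ρ[a/b](R) → 5
  π[d,a](ρ[a/b](R)) → 5
  (σ[a=4](π[d,a]((S ⋈[f=d] σ[d>8](π[d](R))))) ∪ π[d,a](ρ[a/b](R))) → 5

== RESULT ==
d | a
1 | 6
2 | 2
2 | 5
4 | 5
4 | 8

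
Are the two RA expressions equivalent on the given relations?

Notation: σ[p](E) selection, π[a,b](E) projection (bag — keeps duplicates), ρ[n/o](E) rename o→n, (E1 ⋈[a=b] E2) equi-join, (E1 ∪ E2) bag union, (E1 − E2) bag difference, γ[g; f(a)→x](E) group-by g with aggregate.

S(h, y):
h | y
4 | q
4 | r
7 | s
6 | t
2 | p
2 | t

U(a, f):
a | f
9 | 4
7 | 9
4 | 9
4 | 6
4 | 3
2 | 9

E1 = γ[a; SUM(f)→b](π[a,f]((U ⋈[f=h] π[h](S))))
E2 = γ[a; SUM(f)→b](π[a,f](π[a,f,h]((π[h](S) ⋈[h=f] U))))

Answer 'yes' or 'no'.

E1 per-node cardinality:
  U → 6
  S → 6
  π[h](S) → 6
  (U ⋈[f=h] π[h](S)) → 3
  π[a,f]((U ⋈[f=h] π[h](S))) → 3
  γ[a; SUM(f)→b](π[a,f]((U ⋈[f=h] π[h](S)))) → 2
E2 per-node cardinality:
  S → 6
  π[h](S) → 6
  U → 6
  (π[h](S) ⋈[h=f] U) → 3
  π[a,f,h]((π[h](S) ⋈[h=f] U)) → 3
  π[a,f](π[a,f,h]((π[h](S) ⋈[h=f] U))) → 3
  γ[a; SUM(f)→b](π[a,f](π[a,f,h]((π[h](S) ⋈[h=f] U)))) → 2

E1 and E2 produce the same multiset:
a | b
4 | 6
9 | 8

yes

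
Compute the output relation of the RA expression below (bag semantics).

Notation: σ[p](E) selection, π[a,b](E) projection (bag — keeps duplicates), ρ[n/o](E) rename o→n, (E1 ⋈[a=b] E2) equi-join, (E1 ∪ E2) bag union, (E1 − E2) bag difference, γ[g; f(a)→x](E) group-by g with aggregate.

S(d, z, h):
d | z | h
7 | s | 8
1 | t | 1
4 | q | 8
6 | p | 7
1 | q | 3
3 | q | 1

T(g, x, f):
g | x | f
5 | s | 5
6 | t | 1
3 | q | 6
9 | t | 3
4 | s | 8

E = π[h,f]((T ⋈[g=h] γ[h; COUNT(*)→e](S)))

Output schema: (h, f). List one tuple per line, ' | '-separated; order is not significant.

Per-node cardinality:
  T → 5
  S → 6
  γ[h; COUNT(*)→e](S) → 4
  (T ⋈[g=h] γ[h; COUNT(*)→e](S)) → 1
  π[h,f]((T ⋈[g=h] γ[h; COUNT(*)→e](S))) → 1

== RESULT ==
h | f
3 | 6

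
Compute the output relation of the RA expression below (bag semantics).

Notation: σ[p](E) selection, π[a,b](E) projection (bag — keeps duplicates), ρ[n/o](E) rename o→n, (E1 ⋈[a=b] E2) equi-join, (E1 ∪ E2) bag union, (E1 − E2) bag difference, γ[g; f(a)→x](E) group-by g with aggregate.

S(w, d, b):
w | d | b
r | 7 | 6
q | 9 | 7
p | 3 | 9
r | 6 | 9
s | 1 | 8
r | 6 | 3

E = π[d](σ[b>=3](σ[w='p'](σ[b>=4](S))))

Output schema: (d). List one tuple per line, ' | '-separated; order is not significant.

Stepwise |·|:
  S → 6
  σ[b>=4](S) → 5
  σ[w='p'](σ[b>=4](S)) → 1
  σ[b>=3](σ[w='p'](σ[b>=4](S))) → 1
  π[d](σ[b>=3](σ[w='p'](σ[b>=4](S)))) → 1

== RESULT ==
d
3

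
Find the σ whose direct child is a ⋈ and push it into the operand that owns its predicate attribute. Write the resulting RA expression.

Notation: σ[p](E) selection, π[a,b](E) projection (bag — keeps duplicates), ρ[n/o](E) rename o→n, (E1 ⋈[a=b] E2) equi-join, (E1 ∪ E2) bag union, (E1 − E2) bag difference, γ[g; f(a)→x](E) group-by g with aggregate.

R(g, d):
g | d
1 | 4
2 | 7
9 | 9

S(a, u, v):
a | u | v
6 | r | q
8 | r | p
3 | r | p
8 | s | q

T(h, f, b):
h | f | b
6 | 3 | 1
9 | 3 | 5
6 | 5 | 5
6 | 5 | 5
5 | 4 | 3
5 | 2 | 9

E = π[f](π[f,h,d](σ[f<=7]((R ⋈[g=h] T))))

σ filters on f, owned by the right side.
E' = π[f](π[f,h,d]((R ⋈[g=h] σ[f<=7](T))))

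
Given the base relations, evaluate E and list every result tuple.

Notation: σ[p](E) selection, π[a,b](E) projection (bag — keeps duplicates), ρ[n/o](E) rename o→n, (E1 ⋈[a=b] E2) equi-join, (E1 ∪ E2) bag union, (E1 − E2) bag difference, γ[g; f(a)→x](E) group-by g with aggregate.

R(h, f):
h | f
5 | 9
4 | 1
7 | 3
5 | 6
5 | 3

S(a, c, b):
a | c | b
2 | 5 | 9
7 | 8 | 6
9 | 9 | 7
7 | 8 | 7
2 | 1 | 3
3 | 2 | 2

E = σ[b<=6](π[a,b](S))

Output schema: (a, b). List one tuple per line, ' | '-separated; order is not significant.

Subexpression sizes:
  S → 6
  π[a,b](S) → 6
  σ[b<=6](π[a,b](S)) → 3

== RESULT ==
a | b
2 | 3
3 | 2
7 | 6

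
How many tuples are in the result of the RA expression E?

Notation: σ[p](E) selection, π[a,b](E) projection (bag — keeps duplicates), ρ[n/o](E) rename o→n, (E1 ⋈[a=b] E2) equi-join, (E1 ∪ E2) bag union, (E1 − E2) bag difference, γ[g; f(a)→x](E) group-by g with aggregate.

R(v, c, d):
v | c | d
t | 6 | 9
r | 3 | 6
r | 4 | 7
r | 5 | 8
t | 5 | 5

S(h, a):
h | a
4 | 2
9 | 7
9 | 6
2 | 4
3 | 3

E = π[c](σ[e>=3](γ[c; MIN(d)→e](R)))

Row counts bottom-up:
  R → 5
  γ[c; MIN(d)→e](R) → 4
  σ[e>=3](γ[c; MIN(d)→e](R)) → 4
  π[c](σ[e>=3](γ[c; MIN(d)→e](R))) → 4

|E| = 4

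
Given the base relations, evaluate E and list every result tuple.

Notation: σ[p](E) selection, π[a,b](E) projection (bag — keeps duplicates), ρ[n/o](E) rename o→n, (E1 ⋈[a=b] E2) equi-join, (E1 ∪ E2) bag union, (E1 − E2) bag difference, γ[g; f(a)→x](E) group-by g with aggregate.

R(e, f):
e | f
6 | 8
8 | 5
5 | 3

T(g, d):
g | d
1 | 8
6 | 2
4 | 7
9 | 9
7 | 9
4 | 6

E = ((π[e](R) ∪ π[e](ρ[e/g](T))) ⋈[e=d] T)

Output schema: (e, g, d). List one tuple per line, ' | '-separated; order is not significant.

Per-node cardinality:
  R → 3
  π[e](R) → 3
  T → 6
  ρ[e/g](T) → 6
  π[e](ρ[e/g](T)) → 6
  (π[e](R) ∪ π[e](ρ[e/g](T))) → 9
  T → 6
  ((π[e](R) ∪ π[e](ρ[e/g](T))) ⋈[e=d] T) → 6

== RESULT ==
e | g | d
6 | 4 | 6
6 | 4 | 6
7 | 4 | 7
8 | 1 | 8
9 | 7 | 9
9 | 9 | 9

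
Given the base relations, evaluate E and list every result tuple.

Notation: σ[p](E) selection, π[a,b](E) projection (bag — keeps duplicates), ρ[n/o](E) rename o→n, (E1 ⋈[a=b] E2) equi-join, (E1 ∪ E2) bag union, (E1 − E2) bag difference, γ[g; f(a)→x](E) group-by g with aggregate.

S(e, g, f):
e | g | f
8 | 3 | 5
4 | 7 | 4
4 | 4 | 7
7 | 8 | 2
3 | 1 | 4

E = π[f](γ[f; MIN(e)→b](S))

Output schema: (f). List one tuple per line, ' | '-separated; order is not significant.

Subexpression sizes:
  S → 5
  γ[f; MIN(e)→b](S) → 4
  π[f](γ[f; MIN(e)→b](S)) → 4

== RESULT ==
f
2
4
5
7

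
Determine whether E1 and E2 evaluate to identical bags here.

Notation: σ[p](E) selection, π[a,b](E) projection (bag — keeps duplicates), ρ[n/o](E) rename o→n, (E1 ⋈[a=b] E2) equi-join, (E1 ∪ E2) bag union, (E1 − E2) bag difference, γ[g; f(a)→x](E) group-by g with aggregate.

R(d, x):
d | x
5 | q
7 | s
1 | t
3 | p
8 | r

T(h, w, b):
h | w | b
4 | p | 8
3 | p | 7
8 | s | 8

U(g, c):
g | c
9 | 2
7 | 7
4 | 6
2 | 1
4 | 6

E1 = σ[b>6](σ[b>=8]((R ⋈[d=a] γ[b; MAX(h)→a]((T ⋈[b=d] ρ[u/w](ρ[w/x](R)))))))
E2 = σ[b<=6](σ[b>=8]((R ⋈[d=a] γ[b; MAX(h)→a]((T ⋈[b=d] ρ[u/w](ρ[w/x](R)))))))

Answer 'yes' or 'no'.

E1 stepwise |·|:
  R → 5
  T → 3
  R → 5
  ρ[w/x](R) → 5
  ρ[u/w](ρ[w/x](R)) → 5
  (T ⋈[b=d] ρ[u/w](ρ[w/x](R))) → 3
  γ[b; MAX(h)→a]((T ⋈[b=d] ρ[u/w](ρ[w/x](R)))) → 2
  (R ⋈[d=a] γ[b; MAX(h)→a]((T ⋈[b=d] ρ[u/w](ρ[w/x](R))))) → 2
  σ[b>=8]((R ⋈[d=a] γ[b; MAX(h)→a]((T ⋈[b=d] ρ[u/w](ρ[w/x](R)))))) → 1
  σ[b>6](σ[b>=8]((R ⋈[d=a] γ[b; MAX(h)→a]((T ⋈[b=d] ρ[u/w](ρ[w/x](R))))))) → 1
E2 stepwise |·|:
  R → 5
  T → 3
  R → 5
  ρ[w/x](R) → 5
  ρ[u/w](ρ[w/x](R)) → 5
  (T ⋈[b=d] ρ[u/w](ρ[w/x](R))) → 3
  γ[b; MAX(h)→a]((T ⋈[b=d] ρ[u/w](ρ[w/x](R)))) → 2
  (R ⋈[d=a] γ[b; MAX(h)→a]((T ⋈[b=d] ρ[u/w](ρ[w/x](R))))) → 2
  σ[b>=8]((R ⋈[d=a] γ[b; MAX(h)→a]((T ⋈[b=d] ρ[u/w](ρ[w/x](R)))))) → 1
  σ[b<=6](σ[b>=8]((R ⋈[d=a] γ[b; MAX(h)→a]((T ⋈[b=d] ρ[u/w](ρ[w/x](R))))))) → 0

E1 result:
d | x | b | a
8 | r | 8 | 8
E2 result:
d | x | b | a
(0 rows)
Witness: (8, 'r', 8, 8) appears 1× in E1 but 0× in E2.

no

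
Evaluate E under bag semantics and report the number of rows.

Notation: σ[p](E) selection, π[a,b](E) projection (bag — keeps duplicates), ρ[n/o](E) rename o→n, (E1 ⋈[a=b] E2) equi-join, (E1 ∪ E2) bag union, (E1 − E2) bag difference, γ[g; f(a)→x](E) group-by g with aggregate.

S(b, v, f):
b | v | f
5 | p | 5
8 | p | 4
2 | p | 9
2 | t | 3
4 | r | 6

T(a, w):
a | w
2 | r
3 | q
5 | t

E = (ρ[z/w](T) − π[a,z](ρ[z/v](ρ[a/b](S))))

Row counts bottom-up:
  T → 3
  ρ[z/w](T) → 3
  S → 5
  ρ[a/b](S) → 5
  ρ[z/v](ρ[a/b](S)) → 5
  π[a,z](ρ[z/v](ρ[a/b](S))) → 5
  (ρ[z/w](T) − π[a,z](ρ[z/v](ρ[a/b](S)))) → 3

|E| = 3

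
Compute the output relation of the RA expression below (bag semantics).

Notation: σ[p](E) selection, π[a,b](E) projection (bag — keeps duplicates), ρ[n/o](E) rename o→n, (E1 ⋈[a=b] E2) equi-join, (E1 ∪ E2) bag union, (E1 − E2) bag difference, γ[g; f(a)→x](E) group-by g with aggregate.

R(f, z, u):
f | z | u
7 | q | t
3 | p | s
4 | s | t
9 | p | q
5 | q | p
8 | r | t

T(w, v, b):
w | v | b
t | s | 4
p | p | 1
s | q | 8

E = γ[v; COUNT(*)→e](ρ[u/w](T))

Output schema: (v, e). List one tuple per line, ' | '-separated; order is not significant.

Subexpression sizes:
  T → 3
  ρ[u/w](T) → 3
  γ[v; COUNT(*)→e](ρ[u/w](T)) → 3

== RESULT ==
v | e
p | 1
q | 1
s | 1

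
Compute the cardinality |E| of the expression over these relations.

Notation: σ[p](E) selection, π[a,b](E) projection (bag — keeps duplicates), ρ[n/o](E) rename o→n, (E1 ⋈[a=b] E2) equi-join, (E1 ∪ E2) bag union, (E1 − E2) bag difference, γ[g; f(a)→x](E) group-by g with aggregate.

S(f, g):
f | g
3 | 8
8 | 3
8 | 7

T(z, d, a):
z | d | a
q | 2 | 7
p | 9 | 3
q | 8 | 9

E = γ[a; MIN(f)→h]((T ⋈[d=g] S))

Per-node cardinality:
  T → 3
  S → 3
  (T ⋈[d=g] S) → 1
  γ[a; MIN(f)→h]((T ⋈[d=g] S)) → 1

|E| = 1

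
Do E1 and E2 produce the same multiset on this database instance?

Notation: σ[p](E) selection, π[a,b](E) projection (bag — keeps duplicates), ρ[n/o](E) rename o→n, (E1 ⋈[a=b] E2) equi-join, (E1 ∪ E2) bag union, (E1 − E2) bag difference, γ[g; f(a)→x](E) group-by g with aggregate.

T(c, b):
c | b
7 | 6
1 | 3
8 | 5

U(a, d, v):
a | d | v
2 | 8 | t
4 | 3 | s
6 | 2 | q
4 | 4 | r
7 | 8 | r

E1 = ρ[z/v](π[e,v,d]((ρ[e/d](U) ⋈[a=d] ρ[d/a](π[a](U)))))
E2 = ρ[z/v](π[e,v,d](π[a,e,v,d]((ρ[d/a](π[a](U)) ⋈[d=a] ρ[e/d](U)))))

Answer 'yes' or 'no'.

E1 stepwise |·|:
  U → 5
  ρ[e/d](U) → 5
  U → 5
  π[a](U) → 5
  ρ[d/a](π[a](U)) → 5
  (ρ[e/d](U) ⋈[a=d] ρ[d/a](π[a](U))) → 7
  π[e,v,d]((ρ[e/d](U) ⋈[a=d] ρ[d/a](π[a](U)))) → 7
  ρ[z/v](π[e,v,d]((ρ[e/d](U) ⋈[a=d] ρ[d/a](π[a](U))))) → 7
E2 stepwise |·|:
  U → 5
  π[a](U) → 5
  ρ[d/a](π[a](U)) → 5
  U → 5
  ρ[e/d](U) → 5
  (ρ[d/a](π[a](U)) ⋈[d=a] ρ[e/d](U)) → 7
  π[a,e,v,d]((ρ[d/a](π[a](U)) ⋈[d=a] ρ[e/d](U))) → 7
  π[e,v,d](π[a,e,v,d]((ρ[d/a](π[a](U)) ⋈[d=a] ρ[e/d](U)))) → 7
  ρ[z/v](π[e,v,d](π[a,e,v,d]((ρ[d/a](π[a](U)) ⋈[d=a] ρ[e/d](U))))) → 7

E1 and E2 produce the same multiset:
e | z | d
2 | q | 6
3 | s | 4
3 | s | 4
4 | r | 4
4 | r | 4
8 | r | 7
8 | t | 2

yes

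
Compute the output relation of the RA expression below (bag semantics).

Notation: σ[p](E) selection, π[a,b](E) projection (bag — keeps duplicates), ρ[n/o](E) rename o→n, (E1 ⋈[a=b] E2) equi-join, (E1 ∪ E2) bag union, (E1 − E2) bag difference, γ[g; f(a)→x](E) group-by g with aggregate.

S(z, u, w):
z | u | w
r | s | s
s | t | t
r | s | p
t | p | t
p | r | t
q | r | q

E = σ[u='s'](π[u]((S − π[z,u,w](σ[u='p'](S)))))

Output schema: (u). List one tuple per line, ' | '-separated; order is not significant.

Row counts bottom-up:
  S → 6
  S → 6
  σ[u='p'](S) → 1
  π[z,u,w](σ[u='p'](S)) → 1
  (S − π[z,u,w](σ[u='p'](S))) → 5
  π[u]((S − π[z,u,w](σ[u='p'](S)))) → 5
  σ[u='s'](π[u]((S − π[z,u,w](σ[u='p'](S))))) → 2

== RESULT ==
u
s
s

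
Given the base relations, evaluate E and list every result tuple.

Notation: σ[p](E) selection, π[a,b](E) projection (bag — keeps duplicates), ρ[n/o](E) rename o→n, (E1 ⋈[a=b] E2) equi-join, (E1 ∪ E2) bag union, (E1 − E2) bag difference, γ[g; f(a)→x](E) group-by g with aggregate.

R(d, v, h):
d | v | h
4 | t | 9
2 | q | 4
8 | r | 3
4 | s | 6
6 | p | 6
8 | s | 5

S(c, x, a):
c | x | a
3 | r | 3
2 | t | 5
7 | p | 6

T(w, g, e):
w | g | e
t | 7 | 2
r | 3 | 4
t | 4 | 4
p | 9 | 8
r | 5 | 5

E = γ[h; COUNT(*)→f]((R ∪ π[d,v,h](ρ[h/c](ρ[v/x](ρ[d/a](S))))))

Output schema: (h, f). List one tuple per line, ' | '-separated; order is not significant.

Per-node cardinality:
  R → 6
  S → 3
  ρ[d/a](S) → 3
  ρ[v/x](ρ[d/a](S)) → 3
  ρ[h/c](ρ[v/x](ρ[d/a](S))) → 3
  π[d,v,h](ρ[h/c](ρ[v/x](ρ[d/a](S)))) → 3
  (R ∪ π[d,v,h](ρ[h/c](ρ[v/x](ρ[d/a](S))))) → 9
  γ[h; COUNT(*)→f]((R ∪ π[d,v,h](ρ[h/c](ρ[v/x](ρ[d/a](S)))))) → 7

== RESULT ==
h | f
2 | 1
3 | 2
4 | 1
5 | 1
6 | 2
7 | 1
9 | 1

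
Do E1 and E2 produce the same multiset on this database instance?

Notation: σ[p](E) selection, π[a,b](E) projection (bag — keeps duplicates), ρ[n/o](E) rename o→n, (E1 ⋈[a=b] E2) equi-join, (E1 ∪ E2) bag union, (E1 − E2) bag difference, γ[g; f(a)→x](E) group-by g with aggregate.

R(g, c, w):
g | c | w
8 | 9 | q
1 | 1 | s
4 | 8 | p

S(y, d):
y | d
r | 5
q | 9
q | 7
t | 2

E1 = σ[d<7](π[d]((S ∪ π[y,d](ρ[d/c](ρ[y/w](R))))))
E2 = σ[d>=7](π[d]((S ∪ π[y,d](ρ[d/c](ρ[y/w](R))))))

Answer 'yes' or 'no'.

E1 per-node cardinality:
  S → 4
  R → 3
  ρ[y/w](R) → 3
  ρ[d/c](ρ[y/w](R)) → 3
  π[y,d](ρ[d/c](ρ[y/w](R))) → 3
  (S ∪ π[y,d](ρ[d/c](ρ[y/w](R)))) → 7
  π[d]((S ∪ π[y,d](ρ[d/c](ρ[y/w](R))))) → 7
  σ[d<7](π[d]((S ∪ π[y,d](ρ[d/c](ρ[y/w](R)))))) → 3
E2 per-node cardinality:
  S → 4
  R → 3
  ρ[y/w](R) → 3
  ρ[d/c](ρ[y/w](R)) → 3
  π[y,d](ρ[d/c](ρ[y/w](R))) → 3
  (S ∪ π[y,d](ρ[d/c](ρ[y/w](R)))) → 7
  π[d]((S ∪ π[y,d](ρ[d/c](ρ[y/w](R))))) → 7
  σ[d>=7](π[d]((S ∪ π[y,d](ρ[d/c](ρ[y/w](R)))))) → 4

E1 result:
d
1
2
5
E2 result:
d
7
8
9
9
Witness: (1,) appears 1× in E1 but 0× in E2.

no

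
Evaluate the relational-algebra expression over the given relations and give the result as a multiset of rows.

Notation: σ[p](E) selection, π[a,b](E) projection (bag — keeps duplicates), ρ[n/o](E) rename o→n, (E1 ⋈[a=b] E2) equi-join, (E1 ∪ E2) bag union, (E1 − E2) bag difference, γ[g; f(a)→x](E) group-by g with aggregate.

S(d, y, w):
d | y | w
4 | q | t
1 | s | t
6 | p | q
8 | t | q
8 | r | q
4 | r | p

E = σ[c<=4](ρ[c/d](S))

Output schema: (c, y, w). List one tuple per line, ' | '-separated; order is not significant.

Row counts bottom-up:
  S → 6
  ρ[c/d](S) → 6
  σ[c<=4](ρ[c/d](S)) → 3

== RESULT ==
c | y | w
1 | s | t
4 | q | t
4 | r | p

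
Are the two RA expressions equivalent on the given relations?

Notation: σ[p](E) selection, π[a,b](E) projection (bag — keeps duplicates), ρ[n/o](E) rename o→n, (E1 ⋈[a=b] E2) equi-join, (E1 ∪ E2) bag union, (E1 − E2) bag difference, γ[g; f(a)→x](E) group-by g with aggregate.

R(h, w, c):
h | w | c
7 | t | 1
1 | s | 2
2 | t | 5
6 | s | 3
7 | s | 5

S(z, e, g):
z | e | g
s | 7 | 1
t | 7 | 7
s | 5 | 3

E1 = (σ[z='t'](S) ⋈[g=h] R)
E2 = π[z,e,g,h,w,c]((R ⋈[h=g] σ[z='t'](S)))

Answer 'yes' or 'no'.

E1 stepwise |·|:
  S → 3
  σ[z='t'](S) → 1
  R → 5
  (σ[z='t'](S) ⋈[g=h] R) → 2
E2 stepwise |·|:
  R → 5
  S → 3
  σ[z='t'](S) → 1
  (R ⋈[h=g] σ[z='t'](S)) → 2
  π[z,e,g,h,w,c]((R ⋈[h=g] σ[z='t'](S))) → 2

E1 and E2 produce the same multiset:
z | e | g | h | w | c
t | 7 | 7 | 7 | s | 5
t | 7 | 7 | 7 | t | 1

yes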